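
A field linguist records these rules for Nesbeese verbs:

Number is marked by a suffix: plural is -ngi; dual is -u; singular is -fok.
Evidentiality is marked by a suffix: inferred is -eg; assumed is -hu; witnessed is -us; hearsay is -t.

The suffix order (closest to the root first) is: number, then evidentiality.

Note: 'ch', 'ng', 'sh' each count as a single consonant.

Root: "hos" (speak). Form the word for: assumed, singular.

Attach number singular -fok → hosfok.
Attach evidentiality assumed -hu → hosfokhu.

hosfokhu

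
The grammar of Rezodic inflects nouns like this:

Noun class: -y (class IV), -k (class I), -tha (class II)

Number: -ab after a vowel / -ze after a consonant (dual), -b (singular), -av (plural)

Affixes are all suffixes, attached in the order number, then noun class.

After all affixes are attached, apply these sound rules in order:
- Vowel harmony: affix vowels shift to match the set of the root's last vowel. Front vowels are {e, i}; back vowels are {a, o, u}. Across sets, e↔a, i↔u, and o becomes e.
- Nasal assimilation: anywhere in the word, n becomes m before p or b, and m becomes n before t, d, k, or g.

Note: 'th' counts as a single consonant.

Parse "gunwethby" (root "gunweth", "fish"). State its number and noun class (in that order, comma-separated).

Segment: gunweth-b-y.
number: -b → singular.
noun class: -y → class IV.

singular, class IV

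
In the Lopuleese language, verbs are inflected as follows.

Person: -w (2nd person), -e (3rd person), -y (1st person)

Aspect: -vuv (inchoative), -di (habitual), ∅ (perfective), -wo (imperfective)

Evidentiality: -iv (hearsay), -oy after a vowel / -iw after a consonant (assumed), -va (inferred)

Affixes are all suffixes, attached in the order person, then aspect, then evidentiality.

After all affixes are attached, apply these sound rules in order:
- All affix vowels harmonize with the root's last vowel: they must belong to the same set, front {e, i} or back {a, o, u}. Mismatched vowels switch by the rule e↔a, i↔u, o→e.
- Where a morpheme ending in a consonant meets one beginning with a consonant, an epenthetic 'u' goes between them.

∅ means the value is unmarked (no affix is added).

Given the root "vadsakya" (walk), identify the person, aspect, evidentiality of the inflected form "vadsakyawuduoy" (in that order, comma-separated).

2nd person, habitual, assumed

Segment: vadsakya-w-di-oy.
person: -w → 2nd person.
aspect: -di → habitual.
evidentiality: -oy/iw → assumed.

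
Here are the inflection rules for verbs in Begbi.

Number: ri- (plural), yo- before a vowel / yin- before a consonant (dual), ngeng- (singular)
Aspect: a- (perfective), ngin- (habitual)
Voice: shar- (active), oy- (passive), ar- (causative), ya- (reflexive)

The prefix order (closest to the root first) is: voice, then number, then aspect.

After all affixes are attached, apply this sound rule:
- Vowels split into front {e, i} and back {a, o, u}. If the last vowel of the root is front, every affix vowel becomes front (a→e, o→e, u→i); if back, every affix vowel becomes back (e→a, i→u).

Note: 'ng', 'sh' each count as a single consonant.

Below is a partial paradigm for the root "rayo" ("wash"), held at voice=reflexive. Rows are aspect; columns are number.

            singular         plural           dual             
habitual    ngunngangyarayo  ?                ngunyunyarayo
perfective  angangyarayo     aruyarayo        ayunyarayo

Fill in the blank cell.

ngunruyarayo

Attach voice reflexive ya- → yarayo.
Attach number plural ri- → riyarayo.
Attach aspect habitual ngin- → nginriyarayo.
Apply vowel harmony: nginriyarayo → ngunruyarayo.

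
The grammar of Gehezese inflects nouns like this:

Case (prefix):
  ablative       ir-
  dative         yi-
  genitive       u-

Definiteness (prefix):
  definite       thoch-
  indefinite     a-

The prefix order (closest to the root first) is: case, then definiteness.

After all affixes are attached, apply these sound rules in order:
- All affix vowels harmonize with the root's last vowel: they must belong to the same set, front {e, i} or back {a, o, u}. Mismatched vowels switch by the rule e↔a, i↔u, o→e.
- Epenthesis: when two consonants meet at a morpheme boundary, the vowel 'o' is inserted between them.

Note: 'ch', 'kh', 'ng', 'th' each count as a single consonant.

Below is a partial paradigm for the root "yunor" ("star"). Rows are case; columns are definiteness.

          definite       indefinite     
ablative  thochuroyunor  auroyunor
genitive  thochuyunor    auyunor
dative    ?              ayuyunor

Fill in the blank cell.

thochoyuyunor

Attach case dative yi- → yiyunor.
Attach definiteness definite thoch- → thochyiyunor.
Apply vowel harmony: thochyiyunor → thochyuyunor.
Apply epenthesis: thochyuyunor → thochoyuyunor.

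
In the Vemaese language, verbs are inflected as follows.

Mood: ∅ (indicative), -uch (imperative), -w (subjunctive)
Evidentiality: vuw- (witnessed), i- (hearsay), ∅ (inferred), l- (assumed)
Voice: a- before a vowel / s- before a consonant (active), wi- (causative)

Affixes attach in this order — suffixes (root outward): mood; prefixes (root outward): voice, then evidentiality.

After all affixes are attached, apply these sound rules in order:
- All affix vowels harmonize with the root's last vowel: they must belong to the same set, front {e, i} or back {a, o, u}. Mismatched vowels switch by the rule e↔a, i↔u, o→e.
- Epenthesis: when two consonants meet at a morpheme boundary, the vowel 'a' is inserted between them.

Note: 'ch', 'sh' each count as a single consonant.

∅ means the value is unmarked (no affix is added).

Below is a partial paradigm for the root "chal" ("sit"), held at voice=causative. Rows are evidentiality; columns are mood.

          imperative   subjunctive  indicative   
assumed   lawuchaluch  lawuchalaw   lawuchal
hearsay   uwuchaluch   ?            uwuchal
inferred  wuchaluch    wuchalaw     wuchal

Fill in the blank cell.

Attach voice causative wi- → wichal.
Attach mood subjunctive -w → wichalw.
Attach evidentiality hearsay i- → iwichalw.
Apply vowel harmony: iwichalw → uwuchalw.
Apply epenthesis: uwuchalw → uwuchalaw.

uwuchalaw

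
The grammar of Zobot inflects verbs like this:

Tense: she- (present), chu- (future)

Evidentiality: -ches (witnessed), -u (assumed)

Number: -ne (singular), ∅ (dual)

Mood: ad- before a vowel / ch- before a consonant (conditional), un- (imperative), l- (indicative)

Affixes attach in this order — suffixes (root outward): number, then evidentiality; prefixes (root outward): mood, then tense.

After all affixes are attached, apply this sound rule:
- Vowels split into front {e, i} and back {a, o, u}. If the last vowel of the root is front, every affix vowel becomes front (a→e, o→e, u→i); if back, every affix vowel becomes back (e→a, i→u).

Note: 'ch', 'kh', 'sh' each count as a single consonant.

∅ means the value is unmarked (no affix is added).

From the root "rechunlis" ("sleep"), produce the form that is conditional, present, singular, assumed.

Attach mood conditional ch- (before consonant 'r') → chrechunlis.
Attach number singular -ne → chrechunlisne.
Attach evidentiality assumed -u → chrechunlisneu.
Attach tense present she- → shechrechunlisneu.
Apply vowel harmony: shechrechunlisneu → shechrechunlisnei.

shechrechunlisnei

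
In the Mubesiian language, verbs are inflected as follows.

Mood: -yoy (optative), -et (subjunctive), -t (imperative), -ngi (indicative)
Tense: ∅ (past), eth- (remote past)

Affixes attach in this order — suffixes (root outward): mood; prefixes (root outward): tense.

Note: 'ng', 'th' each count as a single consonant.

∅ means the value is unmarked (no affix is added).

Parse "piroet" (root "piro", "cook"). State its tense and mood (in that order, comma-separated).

Segment: piro-et.
tense: ∅ → past.
mood: -et → subjunctive.

past, subjunctive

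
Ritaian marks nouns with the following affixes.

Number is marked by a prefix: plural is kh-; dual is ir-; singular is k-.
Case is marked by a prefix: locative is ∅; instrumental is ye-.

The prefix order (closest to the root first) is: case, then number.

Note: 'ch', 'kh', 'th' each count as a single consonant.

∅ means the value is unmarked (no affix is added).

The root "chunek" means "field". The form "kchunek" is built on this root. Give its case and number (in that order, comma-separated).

locative, singular

Segment: k-chunek.
case: ∅ → locative.
number: k- → singular.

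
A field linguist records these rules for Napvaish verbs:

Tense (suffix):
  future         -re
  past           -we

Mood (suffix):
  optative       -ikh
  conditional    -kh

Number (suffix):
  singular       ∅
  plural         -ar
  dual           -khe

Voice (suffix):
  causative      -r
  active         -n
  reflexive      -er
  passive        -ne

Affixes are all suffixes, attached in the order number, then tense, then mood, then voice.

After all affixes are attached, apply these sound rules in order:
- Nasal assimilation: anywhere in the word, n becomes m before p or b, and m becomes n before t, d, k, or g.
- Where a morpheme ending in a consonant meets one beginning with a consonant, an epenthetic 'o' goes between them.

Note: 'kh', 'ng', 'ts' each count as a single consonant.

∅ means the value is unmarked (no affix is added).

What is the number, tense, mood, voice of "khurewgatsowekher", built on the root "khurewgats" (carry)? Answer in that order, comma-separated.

Segment: khurewgats-we-kh-er.
number: ∅ → singular.
tense: -we → past.
mood: -kh → conditional.
voice: -er → reflexive.

singular, past, conditional, reflexive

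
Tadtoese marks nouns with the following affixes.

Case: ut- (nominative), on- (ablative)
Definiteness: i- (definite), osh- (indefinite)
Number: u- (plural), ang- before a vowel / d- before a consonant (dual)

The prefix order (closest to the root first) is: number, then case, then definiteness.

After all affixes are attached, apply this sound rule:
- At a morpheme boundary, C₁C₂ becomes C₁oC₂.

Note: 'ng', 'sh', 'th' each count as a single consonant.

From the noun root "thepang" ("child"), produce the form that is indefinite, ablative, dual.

Attach number dual d- (before consonant 'th') → dthepang.
Attach case ablative on- → ondthepang.
Attach definiteness indefinite osh- → oshondthepang.
Apply epenthesis: oshondthepang → oshonodothepang.

oshonodothepang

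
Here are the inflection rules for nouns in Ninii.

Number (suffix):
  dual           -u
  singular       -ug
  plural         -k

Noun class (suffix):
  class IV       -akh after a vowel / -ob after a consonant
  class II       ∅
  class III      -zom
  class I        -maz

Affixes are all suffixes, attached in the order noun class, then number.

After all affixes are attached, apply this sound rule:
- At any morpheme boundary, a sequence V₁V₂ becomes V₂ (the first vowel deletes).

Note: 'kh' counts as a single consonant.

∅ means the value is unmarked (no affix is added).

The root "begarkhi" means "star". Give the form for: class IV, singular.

Attach noun class class IV -akh (after vowel 'i') → begarkhiakh.
Attach number singular -ug → begarkhiakhug.
Apply vowel deletion: begarkhiakhug → begarkhakhug.

begarkhakhug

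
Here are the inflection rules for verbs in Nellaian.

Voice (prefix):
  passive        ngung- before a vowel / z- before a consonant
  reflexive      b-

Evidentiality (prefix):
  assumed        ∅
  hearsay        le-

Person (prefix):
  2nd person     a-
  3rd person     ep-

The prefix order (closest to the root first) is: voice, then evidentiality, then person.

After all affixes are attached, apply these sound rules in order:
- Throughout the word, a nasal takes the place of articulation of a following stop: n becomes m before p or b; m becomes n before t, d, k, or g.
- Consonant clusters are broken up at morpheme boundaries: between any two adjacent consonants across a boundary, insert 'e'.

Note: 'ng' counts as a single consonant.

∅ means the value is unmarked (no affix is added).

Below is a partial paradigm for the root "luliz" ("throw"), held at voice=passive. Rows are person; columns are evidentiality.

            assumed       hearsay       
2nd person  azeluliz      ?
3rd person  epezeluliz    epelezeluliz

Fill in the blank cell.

alezeluliz

Attach voice passive z- (before consonant 'l') → zluliz.
Attach evidentiality hearsay le- → lezluliz.
Attach person 2nd person a- → alezluliz.
Nasal assimilation: no change.
Apply epenthesis: alezluliz → alezeluliz.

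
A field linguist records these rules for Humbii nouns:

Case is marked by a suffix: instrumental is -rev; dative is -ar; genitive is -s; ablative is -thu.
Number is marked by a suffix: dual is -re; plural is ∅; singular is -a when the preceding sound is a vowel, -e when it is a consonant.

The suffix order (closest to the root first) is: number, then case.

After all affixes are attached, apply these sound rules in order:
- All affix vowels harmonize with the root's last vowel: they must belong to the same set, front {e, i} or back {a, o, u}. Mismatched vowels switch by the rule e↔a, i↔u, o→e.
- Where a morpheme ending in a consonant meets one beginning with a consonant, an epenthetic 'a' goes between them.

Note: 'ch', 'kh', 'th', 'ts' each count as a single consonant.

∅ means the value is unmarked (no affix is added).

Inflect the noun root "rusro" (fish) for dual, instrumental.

rusrorarav

Attach number dual -re → rusrore.
Attach case instrumental -rev → rusrorerev.
Apply vowel harmony: rusrorerev → rusrorarav.
Epenthesis: no change.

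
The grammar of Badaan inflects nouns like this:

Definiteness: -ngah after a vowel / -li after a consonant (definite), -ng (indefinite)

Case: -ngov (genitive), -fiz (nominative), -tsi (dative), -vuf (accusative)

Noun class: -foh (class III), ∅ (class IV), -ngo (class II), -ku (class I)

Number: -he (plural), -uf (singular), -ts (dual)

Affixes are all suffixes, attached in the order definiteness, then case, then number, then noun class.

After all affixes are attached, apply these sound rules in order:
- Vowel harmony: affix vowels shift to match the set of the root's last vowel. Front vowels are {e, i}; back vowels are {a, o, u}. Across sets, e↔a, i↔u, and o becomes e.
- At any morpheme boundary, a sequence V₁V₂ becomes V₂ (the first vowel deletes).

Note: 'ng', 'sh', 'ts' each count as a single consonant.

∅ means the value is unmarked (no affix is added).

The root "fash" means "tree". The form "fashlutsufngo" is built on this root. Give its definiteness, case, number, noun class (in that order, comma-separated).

definite, dative, singular, class II

Segment: fash-li-tsi-uf-ngo.
definiteness: -ngah/li → definite.
case: -tsi → dative.
number: -uf → singular.
noun class: -ngo → class II.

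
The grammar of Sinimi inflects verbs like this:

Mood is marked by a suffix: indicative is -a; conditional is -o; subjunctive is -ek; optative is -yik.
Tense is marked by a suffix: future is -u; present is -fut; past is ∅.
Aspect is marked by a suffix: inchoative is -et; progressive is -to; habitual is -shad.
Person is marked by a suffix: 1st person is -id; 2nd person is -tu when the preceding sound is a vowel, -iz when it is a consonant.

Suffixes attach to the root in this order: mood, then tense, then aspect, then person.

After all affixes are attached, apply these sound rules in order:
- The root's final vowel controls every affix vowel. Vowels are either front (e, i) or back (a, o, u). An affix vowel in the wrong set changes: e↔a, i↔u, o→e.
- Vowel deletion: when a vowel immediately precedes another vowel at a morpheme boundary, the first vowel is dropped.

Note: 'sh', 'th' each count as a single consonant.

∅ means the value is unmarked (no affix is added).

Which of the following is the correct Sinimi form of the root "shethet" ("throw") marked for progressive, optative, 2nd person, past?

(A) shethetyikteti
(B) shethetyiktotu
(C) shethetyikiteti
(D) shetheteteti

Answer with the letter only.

A

Attach mood optative -yik → shethetyik.
tense = past: zero marking, form stays shethetyik.
Attach aspect progressive -to → shethetyikto.
Attach person 2nd person -tu (after vowel 'o') → shethetyiktotu.
Apply vowel harmony: shethetyiktotu → shethetyikteti.
Vowel deletion: no change.
So the correct form is shethetyikteti, option (A).
(B) shethetyiktotu is wrong: it fails to apply the sound rule(s).
(D) shetheteteti is wrong: it uses indicative instead of optative for mood.
(C) shethetyikiteti is wrong: it uses future instead of past for tense.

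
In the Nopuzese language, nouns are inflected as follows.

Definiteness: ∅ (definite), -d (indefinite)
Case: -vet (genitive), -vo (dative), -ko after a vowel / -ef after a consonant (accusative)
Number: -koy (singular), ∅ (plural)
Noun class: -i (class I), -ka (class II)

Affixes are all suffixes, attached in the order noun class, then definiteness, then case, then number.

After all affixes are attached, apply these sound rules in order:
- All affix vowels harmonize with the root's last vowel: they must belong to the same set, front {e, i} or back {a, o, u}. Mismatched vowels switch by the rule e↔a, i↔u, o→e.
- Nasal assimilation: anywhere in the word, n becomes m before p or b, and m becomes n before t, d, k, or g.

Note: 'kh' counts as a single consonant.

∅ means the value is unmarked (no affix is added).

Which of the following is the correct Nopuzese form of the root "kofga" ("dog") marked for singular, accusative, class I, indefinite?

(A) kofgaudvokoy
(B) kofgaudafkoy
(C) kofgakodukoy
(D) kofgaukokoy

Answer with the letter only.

Attach noun class class I -i → kofgai.
Attach definiteness indefinite -d → kofgaid.
Attach case accusative -ef (after consonant 'd') → kofgaidef.
Attach number singular -koy → kofgaidefkoy.
Apply vowel harmony: kofgaidefkoy → kofgaudafkoy.
Nasal assimilation: no change.
So the correct form is kofgaudafkoy, option (B).
(A) kofgaudvokoy is wrong: it uses dative instead of accusative for case.
(D) kofgaukokoy is wrong: it uses definite instead of indefinite for definiteness.
(C) kofgakodukoy is wrong: it has the affixes in the wrong order.

B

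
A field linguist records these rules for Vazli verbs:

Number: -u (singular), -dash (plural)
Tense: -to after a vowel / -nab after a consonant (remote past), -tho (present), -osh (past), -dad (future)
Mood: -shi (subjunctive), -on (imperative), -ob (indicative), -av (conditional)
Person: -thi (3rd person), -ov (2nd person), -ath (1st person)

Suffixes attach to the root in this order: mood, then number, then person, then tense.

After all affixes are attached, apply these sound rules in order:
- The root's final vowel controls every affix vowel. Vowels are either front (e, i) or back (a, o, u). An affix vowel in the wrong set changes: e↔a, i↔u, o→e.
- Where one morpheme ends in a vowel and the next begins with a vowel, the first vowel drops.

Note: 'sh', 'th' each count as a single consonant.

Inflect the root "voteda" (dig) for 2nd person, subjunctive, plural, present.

votedashudashovtho

Attach mood subjunctive -shi → votedashi.
Attach number plural -dash → votedashidash.
Attach person 2nd person -ov → votedashidashov.
Attach tense present -tho → votedashidashovtho.
Apply vowel harmony: votedashidashovtho → votedashudashovtho.
Vowel deletion: no change.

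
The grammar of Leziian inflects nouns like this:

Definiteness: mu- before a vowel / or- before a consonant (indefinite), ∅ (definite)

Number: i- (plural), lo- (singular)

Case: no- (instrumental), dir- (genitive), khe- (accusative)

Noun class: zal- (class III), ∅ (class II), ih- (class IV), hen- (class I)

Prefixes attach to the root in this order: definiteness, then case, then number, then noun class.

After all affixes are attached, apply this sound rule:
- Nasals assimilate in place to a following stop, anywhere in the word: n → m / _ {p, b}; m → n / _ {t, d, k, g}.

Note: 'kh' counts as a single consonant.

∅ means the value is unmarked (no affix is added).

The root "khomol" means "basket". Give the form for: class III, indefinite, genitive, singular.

Attach definiteness indefinite or- (before consonant 'kh') → orkhomol.
Attach case genitive dir- → dirorkhomol.
Attach number singular lo- → lodirorkhomol.
Attach noun class class III zal- → zallodirorkhomol.
Nasal assimilation: no change.

zallodirorkhomol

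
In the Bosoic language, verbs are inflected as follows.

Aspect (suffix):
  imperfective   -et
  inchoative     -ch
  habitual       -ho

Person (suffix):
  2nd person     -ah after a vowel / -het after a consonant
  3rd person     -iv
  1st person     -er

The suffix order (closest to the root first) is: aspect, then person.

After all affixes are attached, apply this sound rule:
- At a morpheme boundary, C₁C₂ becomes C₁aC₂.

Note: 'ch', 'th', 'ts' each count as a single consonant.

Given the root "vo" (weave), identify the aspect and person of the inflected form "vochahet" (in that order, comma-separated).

Segment: vo-ch-het.
aspect: -ch → inchoative.
person: -ah/het → 2nd person.

inchoative, 2nd person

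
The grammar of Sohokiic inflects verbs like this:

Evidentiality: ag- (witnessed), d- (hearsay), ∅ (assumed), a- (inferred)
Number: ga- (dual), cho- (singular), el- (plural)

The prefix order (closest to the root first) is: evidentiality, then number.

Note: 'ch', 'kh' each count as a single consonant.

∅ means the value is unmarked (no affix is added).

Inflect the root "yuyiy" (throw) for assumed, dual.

gayuyiy

evidentiality = assumed: zero marking, form stays yuyiy.
Attach number dual ga- → gayuyiy.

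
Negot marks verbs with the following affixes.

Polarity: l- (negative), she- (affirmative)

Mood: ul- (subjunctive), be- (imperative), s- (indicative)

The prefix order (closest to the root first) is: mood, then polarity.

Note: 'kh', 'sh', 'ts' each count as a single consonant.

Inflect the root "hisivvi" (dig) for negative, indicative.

Attach mood indicative s- → shisivvi.
Attach polarity negative l- → lshisivvi.

lshisivvi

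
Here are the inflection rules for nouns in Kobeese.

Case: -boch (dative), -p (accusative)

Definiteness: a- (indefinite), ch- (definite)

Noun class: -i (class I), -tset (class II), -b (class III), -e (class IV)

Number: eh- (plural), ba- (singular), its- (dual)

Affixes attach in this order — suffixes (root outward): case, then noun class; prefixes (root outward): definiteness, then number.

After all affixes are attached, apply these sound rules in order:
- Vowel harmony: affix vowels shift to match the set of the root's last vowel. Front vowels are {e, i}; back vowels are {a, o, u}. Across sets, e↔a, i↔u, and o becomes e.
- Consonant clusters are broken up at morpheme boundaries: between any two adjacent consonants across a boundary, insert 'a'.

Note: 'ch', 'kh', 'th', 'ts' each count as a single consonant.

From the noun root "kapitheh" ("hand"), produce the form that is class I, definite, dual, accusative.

itsachakapithehapi

Attach definiteness definite ch- → chkapitheh.
Attach number dual its- → itschkapitheh.
Attach case accusative -p → itschkapithehp.
Attach noun class class I -i → itschkapithehpi.
Vowel harmony: no change.
Apply epenthesis: itschkapithehpi → itsachakapithehapi.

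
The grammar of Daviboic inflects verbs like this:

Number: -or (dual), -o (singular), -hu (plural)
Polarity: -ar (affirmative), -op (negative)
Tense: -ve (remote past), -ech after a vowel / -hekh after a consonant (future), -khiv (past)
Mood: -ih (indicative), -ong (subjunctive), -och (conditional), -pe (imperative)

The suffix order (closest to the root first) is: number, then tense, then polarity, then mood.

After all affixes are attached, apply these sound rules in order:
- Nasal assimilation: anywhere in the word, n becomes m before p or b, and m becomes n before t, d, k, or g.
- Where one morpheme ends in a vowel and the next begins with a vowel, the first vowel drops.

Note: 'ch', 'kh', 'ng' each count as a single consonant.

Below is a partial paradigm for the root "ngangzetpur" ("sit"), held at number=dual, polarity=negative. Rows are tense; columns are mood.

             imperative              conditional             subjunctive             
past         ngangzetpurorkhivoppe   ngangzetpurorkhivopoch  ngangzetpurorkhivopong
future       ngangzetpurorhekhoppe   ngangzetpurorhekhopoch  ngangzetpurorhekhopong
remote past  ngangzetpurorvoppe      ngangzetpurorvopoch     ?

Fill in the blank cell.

ngangzetpurorvopong

Attach number dual -or → ngangzetpuror.
Attach tense remote past -ve → ngangzetpurorve.
Attach polarity negative -op → ngangzetpurorveop.
Attach mood subjunctive -ong → ngangzetpurorveopong.
Nasal assimilation: no change.
Apply vowel deletion: ngangzetpurorveopong → ngangzetpurorvopong.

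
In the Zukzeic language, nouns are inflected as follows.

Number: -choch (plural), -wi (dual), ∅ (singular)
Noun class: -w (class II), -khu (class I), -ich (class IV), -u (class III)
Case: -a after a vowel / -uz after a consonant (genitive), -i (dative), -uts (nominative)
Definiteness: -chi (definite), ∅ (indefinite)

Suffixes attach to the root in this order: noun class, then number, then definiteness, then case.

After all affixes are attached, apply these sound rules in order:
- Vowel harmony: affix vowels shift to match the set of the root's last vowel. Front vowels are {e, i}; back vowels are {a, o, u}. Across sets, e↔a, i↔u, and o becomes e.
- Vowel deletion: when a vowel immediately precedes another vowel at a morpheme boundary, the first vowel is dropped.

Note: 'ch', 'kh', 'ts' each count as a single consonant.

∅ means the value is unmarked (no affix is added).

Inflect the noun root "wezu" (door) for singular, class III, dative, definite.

Attach noun class class III -u → wezuu.
number = singular: zero marking, form stays wezuu.
Attach definiteness definite -chi → wezuuchi.
Attach case dative -i → wezuuchii.
Apply vowel harmony: wezuuchii → wezuuchuu.
Apply vowel deletion: wezuuchuu → wezuchu.

wezuchu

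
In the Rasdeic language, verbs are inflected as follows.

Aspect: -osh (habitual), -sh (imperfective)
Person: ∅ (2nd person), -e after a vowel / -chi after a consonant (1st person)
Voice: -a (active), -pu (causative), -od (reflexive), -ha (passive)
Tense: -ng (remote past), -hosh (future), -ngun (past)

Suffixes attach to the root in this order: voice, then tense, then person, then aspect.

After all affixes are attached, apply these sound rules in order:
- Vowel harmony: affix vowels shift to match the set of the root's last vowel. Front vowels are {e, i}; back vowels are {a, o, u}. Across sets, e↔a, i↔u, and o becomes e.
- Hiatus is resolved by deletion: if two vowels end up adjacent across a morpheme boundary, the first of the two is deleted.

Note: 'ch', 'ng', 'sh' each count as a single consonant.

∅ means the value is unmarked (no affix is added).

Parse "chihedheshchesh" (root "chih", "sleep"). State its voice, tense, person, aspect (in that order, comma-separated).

reflexive, future, 1st person, habitual

Segment: chih-od-hosh-chi-osh.
voice: -od → reflexive.
tense: -hosh → future.
person: -e/chi → 1st person.
aspect: -osh → habitual.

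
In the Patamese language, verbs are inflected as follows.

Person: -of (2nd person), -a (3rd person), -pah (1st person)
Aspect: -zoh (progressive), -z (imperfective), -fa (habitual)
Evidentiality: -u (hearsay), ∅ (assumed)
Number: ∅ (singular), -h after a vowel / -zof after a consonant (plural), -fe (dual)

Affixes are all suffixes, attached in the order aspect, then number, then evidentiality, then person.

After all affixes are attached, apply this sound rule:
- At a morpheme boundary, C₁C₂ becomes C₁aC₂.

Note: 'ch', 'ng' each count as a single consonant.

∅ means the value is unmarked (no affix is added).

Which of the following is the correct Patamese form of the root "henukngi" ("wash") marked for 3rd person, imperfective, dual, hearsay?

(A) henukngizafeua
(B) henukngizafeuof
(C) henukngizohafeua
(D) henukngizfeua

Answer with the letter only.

Attach aspect imperfective -z → henukngiz.
Attach number dual -fe → henukngizfe.
Attach evidentiality hearsay -u → henukngizfeu.
Attach person 3rd person -a → henukngizfeua.
Apply epenthesis: henukngizfeua → henukngizafeua.
So the correct form is henukngizafeua, option (A).
(C) henukngizohafeua is wrong: it uses progressive instead of imperfective for aspect.
(D) henukngizfeua is wrong: it fails to apply the sound rule(s).
(B) henukngizafeuof is wrong: it uses 2nd person instead of 3rd person for person.

A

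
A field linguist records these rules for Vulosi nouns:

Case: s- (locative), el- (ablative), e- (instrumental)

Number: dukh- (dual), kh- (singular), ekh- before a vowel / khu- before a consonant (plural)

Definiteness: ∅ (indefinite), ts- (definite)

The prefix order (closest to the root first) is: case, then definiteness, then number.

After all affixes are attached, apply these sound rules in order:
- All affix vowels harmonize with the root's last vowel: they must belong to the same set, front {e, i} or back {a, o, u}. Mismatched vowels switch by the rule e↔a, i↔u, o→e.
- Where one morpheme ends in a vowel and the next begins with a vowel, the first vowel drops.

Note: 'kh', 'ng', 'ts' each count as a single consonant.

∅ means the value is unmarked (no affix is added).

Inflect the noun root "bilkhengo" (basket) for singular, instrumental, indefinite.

Attach case instrumental e- → ebilkhengo.
definiteness = indefinite: zero marking, form stays ebilkhengo.
Attach number singular kh- → khebilkhengo.
Apply vowel harmony: khebilkhengo → khabilkhengo.
Vowel deletion: no change.

khabilkhengo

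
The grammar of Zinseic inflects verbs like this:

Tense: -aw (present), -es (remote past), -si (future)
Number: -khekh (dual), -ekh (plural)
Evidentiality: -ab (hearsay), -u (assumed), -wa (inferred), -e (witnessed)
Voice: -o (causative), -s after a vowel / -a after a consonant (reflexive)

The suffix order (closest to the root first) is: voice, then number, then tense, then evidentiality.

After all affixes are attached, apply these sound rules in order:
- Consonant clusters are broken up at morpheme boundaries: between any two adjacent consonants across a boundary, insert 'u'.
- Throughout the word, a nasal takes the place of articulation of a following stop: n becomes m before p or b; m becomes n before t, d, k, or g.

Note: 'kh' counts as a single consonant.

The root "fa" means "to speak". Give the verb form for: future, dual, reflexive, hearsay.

fasukhekhusiab

Attach voice reflexive -s (after vowel 'a') → fas.
Attach number dual -khekh → faskhekh.
Attach tense future -si → faskhekhsi.
Attach evidentiality hearsay -ab → faskhekhsiab.
Apply epenthesis: faskhekhsiab → fasukhekhusiab.
Nasal assimilation: no change.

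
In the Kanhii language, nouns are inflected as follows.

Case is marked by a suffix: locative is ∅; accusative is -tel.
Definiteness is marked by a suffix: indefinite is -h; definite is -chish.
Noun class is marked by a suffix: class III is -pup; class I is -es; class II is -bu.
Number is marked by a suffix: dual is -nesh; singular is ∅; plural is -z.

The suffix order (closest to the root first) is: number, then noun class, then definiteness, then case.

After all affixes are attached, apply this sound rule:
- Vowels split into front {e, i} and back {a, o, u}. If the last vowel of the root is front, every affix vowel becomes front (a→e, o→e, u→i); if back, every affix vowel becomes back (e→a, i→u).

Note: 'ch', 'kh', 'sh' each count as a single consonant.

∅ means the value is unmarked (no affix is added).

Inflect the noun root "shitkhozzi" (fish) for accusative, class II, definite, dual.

Attach number dual -nesh → shitkhozzinesh.
Attach noun class class II -bu → shitkhozzineshbu.
Attach definiteness definite -chish → shitkhozzineshbuchish.
Attach case accusative -tel → shitkhozzineshbuchishtel.
Apply vowel harmony: shitkhozzineshbuchishtel → shitkhozzineshbichishtel.

shitkhozzineshbichishtel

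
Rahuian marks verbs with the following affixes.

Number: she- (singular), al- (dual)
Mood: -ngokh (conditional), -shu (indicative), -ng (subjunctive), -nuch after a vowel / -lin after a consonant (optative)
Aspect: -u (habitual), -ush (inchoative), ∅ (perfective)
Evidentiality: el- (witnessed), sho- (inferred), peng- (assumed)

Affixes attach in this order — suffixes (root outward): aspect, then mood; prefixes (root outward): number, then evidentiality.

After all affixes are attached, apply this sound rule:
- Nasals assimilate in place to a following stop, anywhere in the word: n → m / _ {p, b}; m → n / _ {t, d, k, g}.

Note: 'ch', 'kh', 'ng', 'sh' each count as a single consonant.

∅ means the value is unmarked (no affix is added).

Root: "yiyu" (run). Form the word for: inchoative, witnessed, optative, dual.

elalyiyuushlin

Attach aspect inchoative -ush → yiyuush.
Attach mood optative -lin (after consonant 'sh') → yiyuushlin.
Attach number dual al- → alyiyuushlin.
Attach evidentiality witnessed el- → elalyiyuushlin.
Nasal assimilation: no change.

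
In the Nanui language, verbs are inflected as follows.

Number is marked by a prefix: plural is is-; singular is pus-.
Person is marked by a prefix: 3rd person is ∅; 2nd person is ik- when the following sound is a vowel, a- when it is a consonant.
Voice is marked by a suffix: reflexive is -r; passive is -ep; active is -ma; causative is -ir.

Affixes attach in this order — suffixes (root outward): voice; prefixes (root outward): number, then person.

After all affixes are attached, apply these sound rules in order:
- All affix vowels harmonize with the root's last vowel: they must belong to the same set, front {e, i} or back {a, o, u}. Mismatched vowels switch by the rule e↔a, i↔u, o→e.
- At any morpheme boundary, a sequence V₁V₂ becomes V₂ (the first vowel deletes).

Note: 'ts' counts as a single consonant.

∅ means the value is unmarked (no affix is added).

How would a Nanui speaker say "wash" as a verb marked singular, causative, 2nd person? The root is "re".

episrir

Attach voice causative -ir → reir.
Attach number singular pus- → pusreir.
Attach person 2nd person a- (before consonant 'p') → apusreir.
Apply vowel harmony: apusreir → episreir.
Apply vowel deletion: episreir → episrir.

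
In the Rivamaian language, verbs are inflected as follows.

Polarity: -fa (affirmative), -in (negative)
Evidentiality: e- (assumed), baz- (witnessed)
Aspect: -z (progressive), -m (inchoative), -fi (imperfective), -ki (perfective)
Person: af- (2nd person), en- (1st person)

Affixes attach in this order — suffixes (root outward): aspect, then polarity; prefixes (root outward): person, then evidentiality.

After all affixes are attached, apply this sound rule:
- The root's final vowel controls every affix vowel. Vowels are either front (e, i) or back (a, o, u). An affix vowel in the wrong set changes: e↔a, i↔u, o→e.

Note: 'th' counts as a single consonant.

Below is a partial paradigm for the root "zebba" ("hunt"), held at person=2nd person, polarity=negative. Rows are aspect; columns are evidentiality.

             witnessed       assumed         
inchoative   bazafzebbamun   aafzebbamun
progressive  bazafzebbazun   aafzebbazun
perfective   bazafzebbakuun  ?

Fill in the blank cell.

aafzebbakuun

Attach aspect perfective -ki → zebbaki.
Attach person 2nd person af- → afzebbaki.
Attach evidentiality assumed e- → eafzebbaki.
Attach polarity negative -in → eafzebbakiin.
Apply vowel harmony: eafzebbakiin → aafzebbakuun.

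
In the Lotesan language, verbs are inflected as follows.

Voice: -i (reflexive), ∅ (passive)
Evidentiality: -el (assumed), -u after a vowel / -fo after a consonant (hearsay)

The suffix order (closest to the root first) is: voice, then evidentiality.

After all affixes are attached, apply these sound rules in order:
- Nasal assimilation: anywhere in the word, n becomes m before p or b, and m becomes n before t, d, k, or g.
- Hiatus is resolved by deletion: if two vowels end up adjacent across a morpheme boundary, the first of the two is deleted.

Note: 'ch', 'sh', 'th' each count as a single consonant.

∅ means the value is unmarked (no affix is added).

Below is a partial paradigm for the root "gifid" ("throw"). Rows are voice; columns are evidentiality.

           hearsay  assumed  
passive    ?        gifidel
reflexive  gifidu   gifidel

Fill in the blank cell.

voice = passive: zero marking, form stays gifid.
Attach evidentiality hearsay -fo (after consonant 'd') → gifidfo.
Nasal assimilation: no change.
Vowel deletion: no change.

gifidfo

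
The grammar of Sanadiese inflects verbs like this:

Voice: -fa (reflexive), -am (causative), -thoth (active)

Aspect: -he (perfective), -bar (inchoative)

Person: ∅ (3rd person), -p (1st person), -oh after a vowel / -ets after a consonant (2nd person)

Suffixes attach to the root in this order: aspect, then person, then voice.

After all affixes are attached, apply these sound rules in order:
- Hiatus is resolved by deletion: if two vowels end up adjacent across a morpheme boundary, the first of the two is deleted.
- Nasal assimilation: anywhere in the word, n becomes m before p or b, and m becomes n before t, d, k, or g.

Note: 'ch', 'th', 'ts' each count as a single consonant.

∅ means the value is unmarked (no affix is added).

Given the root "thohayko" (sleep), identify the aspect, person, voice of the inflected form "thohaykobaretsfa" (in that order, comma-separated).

Segment: thohayko-bar-ets-fa.
aspect: -bar → inchoative.
person: -oh/ets → 2nd person.
voice: -fa → reflexive.

inchoative, 2nd person, reflexive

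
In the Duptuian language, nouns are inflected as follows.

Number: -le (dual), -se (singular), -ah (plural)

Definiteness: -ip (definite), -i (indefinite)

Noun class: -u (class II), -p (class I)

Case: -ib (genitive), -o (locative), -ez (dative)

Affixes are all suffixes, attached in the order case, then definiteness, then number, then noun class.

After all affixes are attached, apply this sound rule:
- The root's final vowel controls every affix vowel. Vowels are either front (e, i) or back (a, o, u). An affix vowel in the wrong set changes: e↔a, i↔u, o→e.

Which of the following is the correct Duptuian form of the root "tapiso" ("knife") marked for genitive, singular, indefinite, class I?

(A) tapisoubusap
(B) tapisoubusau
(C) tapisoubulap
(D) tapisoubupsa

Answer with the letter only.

Attach case genitive -ib → tapisoib.
Attach definiteness indefinite -i → tapisoibi.
Attach number singular -se → tapisoibise.
Attach noun class class I -p → tapisoibisep.
Apply vowel harmony: tapisoibisep → tapisoubusap.
So the correct form is tapisoubusap, option (A).
(B) tapisoubusau is wrong: it uses class II instead of class I for noun class.
(C) tapisoubulap is wrong: it uses dual instead of singular for number.
(D) tapisoubupsa is wrong: it has the affixes in the wrong order.

A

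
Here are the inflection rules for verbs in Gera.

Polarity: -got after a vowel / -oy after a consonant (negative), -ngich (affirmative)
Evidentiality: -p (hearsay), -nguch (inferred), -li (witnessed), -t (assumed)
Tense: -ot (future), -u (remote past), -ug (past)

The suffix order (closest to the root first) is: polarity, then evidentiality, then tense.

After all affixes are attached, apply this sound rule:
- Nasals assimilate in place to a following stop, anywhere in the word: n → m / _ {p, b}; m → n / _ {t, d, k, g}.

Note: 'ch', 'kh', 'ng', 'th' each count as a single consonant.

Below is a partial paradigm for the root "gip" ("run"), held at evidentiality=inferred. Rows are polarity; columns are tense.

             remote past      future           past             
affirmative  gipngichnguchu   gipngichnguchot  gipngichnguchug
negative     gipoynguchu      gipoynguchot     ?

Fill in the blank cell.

Attach polarity negative -oy (after consonant 'p') → gipoy.
Attach evidentiality inferred -nguch → gipoynguch.
Attach tense past -ug → gipoynguchug.
Nasal assimilation: no change.

gipoynguchug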